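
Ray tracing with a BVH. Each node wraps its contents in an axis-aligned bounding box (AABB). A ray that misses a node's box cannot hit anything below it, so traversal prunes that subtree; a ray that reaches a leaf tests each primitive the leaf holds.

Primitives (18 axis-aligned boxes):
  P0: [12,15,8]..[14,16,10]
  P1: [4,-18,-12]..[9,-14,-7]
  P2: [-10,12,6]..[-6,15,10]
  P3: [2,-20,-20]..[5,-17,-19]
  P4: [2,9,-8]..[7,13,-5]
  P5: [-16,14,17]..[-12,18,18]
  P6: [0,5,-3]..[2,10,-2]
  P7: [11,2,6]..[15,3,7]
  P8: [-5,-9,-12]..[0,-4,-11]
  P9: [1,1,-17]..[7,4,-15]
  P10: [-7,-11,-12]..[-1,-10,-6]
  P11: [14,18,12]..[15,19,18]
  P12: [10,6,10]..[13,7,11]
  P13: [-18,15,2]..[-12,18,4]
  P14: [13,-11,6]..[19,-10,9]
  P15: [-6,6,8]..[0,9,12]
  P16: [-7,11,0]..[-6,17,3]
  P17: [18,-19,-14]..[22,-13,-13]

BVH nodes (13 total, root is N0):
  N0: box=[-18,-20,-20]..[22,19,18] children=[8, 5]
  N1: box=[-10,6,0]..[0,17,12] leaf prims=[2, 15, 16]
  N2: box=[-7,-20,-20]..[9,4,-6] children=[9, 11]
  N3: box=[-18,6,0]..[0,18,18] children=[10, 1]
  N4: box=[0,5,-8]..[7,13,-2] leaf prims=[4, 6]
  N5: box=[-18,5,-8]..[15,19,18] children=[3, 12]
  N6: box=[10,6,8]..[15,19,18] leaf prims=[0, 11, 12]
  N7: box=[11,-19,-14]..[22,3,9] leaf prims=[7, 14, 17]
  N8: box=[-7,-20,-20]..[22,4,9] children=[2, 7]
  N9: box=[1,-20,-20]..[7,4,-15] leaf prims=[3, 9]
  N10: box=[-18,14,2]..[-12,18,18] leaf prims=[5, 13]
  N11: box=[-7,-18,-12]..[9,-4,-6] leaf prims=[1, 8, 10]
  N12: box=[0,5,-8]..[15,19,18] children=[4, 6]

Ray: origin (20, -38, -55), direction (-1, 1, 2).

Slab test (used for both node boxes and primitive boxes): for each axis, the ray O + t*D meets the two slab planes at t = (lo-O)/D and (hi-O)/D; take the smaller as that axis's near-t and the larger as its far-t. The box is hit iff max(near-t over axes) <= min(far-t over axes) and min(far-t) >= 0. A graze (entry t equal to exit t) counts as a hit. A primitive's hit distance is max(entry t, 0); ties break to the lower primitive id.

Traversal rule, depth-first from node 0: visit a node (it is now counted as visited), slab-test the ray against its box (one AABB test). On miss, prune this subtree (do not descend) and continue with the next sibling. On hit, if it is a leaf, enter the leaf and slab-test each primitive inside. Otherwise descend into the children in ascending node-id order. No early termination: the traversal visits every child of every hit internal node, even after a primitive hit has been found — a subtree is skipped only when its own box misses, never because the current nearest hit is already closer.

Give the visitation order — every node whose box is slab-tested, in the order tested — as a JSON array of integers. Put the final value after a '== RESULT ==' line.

Trace the traversal:
N0 x:[-2,38] y:[18,57] z:[35/2,73/2] -> hit [18,73/2], descend [5, 8]
  N5 x:[5,38] y:[43,57] z:[47/2,73/2] -> miss, prune
  N8 x:[-2,27] y:[18,42] z:[35/2,32] -> hit [18,27], descend [2, 7]
    N2 x:[11,27] y:[18,42] z:[35/2,49/2] -> hit [18,49/2], descend [9, 11]
      N9 x:[13,19] y:[18,42] z:[35/2,20] -> hit [18,19] leaf, test {P3@t=18, P9(miss)}
      N11 x:[11,27] y:[20,34] z:[43/2,49/2] -> hit [43/2,49/2] leaf, test {P1(miss), P8(miss), P10(miss)}
    N7 x:[-2,9] y:[19,41] z:[41/2,32] -> miss, prune

7 AABB tests over nodes [0, 5, 8, 2, 9, 11, 7]; 2 leaves entered; closest P3.

== RESULT ==
[0, 5, 8, 2, 9, 11, 7]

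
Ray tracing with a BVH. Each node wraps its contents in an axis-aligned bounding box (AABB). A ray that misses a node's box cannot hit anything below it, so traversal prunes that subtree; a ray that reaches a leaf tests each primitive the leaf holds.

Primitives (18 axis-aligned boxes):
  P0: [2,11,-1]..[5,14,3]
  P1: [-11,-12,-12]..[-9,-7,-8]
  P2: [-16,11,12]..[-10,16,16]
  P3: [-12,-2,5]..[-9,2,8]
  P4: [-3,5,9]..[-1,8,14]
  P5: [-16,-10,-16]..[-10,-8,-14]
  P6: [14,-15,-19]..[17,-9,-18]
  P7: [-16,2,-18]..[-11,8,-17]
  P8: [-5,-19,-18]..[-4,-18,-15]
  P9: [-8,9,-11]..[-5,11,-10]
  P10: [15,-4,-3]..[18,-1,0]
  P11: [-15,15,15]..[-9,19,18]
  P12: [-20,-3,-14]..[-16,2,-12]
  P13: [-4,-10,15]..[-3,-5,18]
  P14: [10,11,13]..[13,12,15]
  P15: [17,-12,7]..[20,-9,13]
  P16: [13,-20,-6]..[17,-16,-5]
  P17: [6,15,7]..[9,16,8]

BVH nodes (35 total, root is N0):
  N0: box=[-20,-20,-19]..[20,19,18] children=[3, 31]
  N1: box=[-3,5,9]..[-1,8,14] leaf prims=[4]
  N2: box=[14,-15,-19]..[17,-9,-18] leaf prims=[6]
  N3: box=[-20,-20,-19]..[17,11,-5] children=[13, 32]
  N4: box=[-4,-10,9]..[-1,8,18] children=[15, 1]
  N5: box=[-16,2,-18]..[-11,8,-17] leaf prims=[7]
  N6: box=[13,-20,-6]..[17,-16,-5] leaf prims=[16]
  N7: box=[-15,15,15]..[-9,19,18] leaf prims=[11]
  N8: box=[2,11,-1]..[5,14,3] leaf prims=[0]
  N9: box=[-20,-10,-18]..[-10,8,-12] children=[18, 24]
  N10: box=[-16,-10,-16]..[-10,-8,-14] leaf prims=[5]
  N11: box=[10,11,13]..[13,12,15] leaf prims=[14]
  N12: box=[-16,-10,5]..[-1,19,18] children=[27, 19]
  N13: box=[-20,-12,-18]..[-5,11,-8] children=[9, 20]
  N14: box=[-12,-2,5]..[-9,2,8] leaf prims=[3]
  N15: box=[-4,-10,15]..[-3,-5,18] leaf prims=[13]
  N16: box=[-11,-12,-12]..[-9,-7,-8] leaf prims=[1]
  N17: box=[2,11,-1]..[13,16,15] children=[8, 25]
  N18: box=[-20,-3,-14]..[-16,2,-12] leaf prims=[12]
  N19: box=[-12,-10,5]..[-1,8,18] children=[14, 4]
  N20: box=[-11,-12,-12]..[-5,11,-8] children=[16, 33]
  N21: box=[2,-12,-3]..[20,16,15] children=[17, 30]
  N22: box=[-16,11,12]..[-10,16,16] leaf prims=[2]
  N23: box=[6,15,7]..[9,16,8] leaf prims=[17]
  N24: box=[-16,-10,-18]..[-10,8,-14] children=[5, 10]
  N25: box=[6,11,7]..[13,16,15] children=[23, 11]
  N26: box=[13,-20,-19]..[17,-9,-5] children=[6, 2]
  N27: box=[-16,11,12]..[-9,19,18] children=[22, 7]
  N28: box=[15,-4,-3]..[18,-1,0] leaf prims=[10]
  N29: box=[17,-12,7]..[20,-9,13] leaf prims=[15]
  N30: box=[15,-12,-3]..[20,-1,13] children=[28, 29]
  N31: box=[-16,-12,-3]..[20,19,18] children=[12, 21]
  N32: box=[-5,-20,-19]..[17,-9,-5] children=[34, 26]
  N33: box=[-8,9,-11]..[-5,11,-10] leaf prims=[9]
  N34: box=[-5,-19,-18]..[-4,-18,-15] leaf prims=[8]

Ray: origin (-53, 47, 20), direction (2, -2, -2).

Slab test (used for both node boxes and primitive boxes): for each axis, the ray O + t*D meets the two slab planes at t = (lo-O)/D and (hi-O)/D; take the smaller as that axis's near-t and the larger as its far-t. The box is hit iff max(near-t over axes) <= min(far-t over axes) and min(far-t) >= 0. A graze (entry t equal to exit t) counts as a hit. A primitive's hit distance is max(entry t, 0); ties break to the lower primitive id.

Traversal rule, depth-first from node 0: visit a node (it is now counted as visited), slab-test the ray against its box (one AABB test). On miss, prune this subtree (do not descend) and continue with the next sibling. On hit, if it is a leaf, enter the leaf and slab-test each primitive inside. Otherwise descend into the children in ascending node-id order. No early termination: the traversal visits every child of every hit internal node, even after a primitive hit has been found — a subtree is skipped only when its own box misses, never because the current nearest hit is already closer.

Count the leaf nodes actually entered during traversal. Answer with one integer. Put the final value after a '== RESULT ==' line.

Trace the traversal:
N0 x:[33/2,73/2] y:[14,67/2] z:[1,39/2] -> hit [33/2,39/2], descend [3, 31]
  N3 x:[33/2,35] y:[18,67/2] z:[25/2,39/2] -> hit [18,39/2], descend [13, 32]
    N13 x:[33/2,24] y:[18,59/2] z:[14,19] -> hit [18,19], descend [9, 20]
      N9 x:[33/2,43/2] y:[39/2,57/2] z:[16,19] -> miss, prune
      N20 x:[21,24] y:[18,59/2] z:[14,16] -> miss, prune
    N32 x:[24,35] y:[28,67/2] z:[25/2,39/2] -> miss, prune
  N31 x:[37/2,73/2] y:[14,59/2] z:[1,23/2] -> miss, prune

Visited [0, 3, 13, 9, 20, 32, 31]. Tests: 7 box, 0 leaf. Nearest: miss.

== RESULT ==
0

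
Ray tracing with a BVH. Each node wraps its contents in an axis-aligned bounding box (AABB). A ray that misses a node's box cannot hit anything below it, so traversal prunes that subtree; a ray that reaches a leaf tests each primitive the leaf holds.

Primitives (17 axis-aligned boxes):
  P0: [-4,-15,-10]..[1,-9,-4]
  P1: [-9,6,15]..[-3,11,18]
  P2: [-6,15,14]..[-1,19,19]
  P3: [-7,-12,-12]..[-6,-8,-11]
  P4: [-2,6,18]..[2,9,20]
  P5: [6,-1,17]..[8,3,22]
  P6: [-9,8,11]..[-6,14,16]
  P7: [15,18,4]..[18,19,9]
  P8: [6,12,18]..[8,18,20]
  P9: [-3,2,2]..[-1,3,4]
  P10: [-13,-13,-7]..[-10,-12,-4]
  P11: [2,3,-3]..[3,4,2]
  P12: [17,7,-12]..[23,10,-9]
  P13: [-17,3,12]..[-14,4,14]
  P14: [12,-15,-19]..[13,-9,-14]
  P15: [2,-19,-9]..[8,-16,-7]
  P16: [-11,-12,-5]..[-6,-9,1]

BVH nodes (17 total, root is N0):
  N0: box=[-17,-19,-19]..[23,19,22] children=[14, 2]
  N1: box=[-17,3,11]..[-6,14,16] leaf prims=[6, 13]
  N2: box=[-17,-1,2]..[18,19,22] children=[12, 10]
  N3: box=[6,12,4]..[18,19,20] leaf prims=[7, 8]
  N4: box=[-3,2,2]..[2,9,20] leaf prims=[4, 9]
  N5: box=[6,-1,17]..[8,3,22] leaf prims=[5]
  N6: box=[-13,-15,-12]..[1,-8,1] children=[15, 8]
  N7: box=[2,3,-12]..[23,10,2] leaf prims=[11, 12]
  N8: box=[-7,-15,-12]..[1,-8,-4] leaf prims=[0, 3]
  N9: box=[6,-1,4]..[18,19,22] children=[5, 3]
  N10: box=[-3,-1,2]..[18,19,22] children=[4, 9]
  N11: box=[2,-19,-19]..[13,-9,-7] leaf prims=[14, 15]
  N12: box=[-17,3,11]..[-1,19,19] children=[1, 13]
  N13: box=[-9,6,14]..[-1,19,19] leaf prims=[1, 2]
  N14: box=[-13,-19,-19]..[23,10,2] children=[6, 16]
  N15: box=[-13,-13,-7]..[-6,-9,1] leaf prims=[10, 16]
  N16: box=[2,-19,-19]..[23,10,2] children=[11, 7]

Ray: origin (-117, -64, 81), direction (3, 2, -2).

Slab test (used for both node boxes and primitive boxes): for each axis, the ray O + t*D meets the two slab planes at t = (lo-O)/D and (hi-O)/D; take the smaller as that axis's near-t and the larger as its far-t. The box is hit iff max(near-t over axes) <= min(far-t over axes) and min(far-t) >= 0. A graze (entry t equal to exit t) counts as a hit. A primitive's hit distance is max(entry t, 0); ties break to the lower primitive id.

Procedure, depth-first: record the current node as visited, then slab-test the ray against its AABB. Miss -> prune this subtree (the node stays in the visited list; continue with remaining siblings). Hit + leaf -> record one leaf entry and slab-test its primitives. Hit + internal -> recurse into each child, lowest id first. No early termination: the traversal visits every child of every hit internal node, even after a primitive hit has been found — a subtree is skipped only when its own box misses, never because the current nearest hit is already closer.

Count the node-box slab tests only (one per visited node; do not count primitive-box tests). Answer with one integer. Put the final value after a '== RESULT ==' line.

Trace the traversal:
N0 x:[100/3,140/3] y:[45/2,83/2] z:[59/2,50] -> hit [100/3,83/2], descend [2, 14]
  N2 x:[100/3,45] y:[63/2,83/2] z:[59/2,79/2] -> hit [100/3,79/2], descend [10, 12]
    N10 x:[38,45] y:[63/2,83/2] z:[59/2,79/2] -> hit [38,79/2], descend [4, 9]
      N4 x:[38,119/3] y:[33,73/2] z:[61/2,79/2] -> miss, prune
      N9 x:[41,45] y:[63/2,83/2] z:[59/2,77/2] -> miss, prune
    N12 x:[100/3,116/3] y:[67/2,83/2] z:[31,35] -> hit [67/2,35], descend [1, 13]
      N1 x:[100/3,37] y:[67/2,39] z:[65/2,35] -> hit [67/2,35] leaf, test {P6(miss), P13@t=67/2}
      N13 x:[36,116/3] y:[35,83/2] z:[31,67/2] -> miss, prune
  N14 x:[104/3,140/3] y:[45/2,37] z:[79/2,50] -> miss, prune

9 AABB tests over nodes [0, 2, 10, 4, 9, 12, 1, 13, 14]; 1 leaf entered; closest P13.

== RESULT ==
9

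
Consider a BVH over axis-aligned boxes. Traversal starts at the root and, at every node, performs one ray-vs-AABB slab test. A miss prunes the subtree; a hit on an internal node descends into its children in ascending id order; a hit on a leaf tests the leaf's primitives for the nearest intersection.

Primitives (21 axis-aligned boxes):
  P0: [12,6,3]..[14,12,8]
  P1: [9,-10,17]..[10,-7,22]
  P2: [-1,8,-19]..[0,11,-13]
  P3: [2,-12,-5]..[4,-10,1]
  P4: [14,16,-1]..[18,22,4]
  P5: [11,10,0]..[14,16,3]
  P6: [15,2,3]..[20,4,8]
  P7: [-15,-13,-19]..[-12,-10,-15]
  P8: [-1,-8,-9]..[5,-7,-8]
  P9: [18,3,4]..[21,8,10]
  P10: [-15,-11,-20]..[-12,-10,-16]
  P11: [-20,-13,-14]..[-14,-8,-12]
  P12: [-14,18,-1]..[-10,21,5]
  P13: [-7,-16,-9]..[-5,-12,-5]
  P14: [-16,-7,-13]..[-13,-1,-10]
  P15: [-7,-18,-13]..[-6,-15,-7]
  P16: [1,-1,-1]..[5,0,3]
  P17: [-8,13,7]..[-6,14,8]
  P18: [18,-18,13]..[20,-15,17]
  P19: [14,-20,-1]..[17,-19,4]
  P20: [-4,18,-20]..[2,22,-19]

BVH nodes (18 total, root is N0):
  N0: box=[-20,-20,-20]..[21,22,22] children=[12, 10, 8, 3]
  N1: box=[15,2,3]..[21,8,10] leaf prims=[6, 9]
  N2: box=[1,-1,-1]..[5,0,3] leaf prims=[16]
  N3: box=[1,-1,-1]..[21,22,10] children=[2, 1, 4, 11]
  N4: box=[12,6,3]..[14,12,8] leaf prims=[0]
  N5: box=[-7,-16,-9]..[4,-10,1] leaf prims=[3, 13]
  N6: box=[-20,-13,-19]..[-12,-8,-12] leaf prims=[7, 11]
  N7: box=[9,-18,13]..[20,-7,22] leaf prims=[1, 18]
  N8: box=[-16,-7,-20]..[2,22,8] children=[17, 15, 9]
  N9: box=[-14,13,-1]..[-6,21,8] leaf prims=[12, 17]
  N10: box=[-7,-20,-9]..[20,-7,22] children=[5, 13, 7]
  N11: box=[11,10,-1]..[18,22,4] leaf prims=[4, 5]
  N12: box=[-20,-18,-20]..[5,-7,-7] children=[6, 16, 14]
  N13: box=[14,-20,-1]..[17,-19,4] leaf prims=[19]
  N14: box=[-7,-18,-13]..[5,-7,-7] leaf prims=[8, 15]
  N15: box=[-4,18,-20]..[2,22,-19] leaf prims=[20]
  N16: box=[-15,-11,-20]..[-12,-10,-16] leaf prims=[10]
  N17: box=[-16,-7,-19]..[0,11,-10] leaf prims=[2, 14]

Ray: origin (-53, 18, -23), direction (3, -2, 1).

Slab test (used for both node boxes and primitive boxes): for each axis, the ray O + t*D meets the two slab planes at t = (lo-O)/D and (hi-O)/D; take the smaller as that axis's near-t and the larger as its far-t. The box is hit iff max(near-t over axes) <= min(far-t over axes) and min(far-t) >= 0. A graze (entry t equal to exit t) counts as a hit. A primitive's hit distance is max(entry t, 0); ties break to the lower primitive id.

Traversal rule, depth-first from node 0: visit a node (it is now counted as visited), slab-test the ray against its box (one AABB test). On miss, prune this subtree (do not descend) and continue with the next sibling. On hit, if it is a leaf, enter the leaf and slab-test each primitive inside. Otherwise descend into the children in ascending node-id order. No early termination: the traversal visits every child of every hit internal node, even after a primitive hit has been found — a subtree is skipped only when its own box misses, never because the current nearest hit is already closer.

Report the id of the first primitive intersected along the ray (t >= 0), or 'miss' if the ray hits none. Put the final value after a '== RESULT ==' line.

Traverse from the root:
N0 x:[11,74/3] y:[-2,19] z:[3,45] -> hit [11,19], descend [3, 8, 10, 12]
  N3 x:[18,74/3] y:[-2,19/2] z:[22,33] -> miss, prune
  N8 x:[37/3,55/3] y:[-2,25/2] z:[3,31] -> hit [37/3,25/2], descend [9, 15, 17]
    N9 x:[13,47/3] y:[-3/2,5/2] z:[22,31] -> miss, prune
    N15 x:[49/3,55/3] y:[-2,0] z:[3,4] -> miss, prune
    N17 x:[37/3,53/3] y:[7/2,25/2] z:[4,13] -> hit [37/3,25/2] leaf, test {P2(miss), P14@t=37/3}
  N10 x:[46/3,73/3] y:[25/2,19] z:[14,45] -> hit [46/3,19], descend [5, 7, 13]
    N5 x:[46/3,19] y:[14,17] z:[14,24] -> hit [46/3,17] leaf, test {P3(miss), P13@t=46/3}
    N7 x:[62/3,73/3] y:[25/2,18] z:[36,45] -> miss, prune
    N13 x:[67/3,70/3] y:[37/2,19] z:[22,27] -> miss, prune
  N12 x:[11,58/3] y:[25/2,18] z:[3,16] -> hit [25/2,16], descend [6, 14, 16]
    N6 x:[11,41/3] y:[13,31/2] z:[4,11] -> miss, prune
    N14 x:[46/3,58/3] y:[25/2,18] z:[10,16] -> hit [46/3,16] leaf, test {P8(miss), P15(miss)}
    N16 x:[38/3,41/3] y:[14,29/2] z:[3,7] -> miss, prune

14 AABB tests over nodes [0, 3, 8, 9, 15, 17, 10, 5, 7, 13, 12, 6, 14, 16]; 3 leaves entered; closest P14.

== RESULT ==
14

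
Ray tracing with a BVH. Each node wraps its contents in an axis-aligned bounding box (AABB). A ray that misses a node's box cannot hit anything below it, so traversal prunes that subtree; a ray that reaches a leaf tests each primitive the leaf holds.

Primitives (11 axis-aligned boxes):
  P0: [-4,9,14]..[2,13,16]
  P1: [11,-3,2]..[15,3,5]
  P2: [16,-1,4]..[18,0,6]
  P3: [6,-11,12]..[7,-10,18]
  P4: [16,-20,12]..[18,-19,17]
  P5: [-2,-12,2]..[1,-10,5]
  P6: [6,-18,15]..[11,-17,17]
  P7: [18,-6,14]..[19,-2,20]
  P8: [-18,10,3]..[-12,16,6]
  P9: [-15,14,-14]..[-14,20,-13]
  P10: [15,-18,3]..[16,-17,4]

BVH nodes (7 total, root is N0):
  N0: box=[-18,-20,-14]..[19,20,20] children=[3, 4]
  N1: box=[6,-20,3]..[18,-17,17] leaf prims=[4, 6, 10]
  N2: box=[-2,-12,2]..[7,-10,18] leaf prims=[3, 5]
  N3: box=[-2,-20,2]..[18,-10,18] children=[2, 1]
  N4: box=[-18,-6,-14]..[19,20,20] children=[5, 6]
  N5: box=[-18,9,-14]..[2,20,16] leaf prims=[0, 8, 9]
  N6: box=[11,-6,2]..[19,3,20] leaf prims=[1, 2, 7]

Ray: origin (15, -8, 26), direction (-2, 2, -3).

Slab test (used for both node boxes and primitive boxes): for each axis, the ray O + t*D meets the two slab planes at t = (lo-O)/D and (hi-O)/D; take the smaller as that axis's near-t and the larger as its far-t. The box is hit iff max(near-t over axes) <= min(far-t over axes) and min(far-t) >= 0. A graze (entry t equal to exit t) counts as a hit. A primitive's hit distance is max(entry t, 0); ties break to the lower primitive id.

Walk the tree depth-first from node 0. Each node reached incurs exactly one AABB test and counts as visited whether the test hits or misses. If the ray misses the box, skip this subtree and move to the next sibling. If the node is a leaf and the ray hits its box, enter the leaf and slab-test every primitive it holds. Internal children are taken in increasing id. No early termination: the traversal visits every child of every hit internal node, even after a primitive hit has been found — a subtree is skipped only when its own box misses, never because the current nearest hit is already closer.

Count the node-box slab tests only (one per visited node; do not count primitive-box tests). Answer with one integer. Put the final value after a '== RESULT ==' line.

Trace the traversal:
N0 x:[-2,33/2] y:[-6,14] z:[2,40/3] -> hit [2,40/3], descend [3, 4]
  N3 x:[-3/2,17/2] y:[-6,-1] z:[8/3,8] -> miss, prune
  N4 x:[-2,33/2] y:[1,14] z:[2,40/3] -> hit [2,40/3], descend [5, 6]
    N5 x:[13/2,33/2] y:[17/2,14] z:[10/3,40/3] -> hit [17/2,40/3] leaf, test {P0(miss), P8(miss), P9(miss)}
    N6 x:[-2,2] y:[1,11/2] z:[2,8] -> hit [2,2] leaf, test {P1(miss), P2(miss), P7(miss)}

order=[0, 3, 4, 5, 6]  |boxes|=5  |leaves|=2  hit=miss

== RESULT ==
5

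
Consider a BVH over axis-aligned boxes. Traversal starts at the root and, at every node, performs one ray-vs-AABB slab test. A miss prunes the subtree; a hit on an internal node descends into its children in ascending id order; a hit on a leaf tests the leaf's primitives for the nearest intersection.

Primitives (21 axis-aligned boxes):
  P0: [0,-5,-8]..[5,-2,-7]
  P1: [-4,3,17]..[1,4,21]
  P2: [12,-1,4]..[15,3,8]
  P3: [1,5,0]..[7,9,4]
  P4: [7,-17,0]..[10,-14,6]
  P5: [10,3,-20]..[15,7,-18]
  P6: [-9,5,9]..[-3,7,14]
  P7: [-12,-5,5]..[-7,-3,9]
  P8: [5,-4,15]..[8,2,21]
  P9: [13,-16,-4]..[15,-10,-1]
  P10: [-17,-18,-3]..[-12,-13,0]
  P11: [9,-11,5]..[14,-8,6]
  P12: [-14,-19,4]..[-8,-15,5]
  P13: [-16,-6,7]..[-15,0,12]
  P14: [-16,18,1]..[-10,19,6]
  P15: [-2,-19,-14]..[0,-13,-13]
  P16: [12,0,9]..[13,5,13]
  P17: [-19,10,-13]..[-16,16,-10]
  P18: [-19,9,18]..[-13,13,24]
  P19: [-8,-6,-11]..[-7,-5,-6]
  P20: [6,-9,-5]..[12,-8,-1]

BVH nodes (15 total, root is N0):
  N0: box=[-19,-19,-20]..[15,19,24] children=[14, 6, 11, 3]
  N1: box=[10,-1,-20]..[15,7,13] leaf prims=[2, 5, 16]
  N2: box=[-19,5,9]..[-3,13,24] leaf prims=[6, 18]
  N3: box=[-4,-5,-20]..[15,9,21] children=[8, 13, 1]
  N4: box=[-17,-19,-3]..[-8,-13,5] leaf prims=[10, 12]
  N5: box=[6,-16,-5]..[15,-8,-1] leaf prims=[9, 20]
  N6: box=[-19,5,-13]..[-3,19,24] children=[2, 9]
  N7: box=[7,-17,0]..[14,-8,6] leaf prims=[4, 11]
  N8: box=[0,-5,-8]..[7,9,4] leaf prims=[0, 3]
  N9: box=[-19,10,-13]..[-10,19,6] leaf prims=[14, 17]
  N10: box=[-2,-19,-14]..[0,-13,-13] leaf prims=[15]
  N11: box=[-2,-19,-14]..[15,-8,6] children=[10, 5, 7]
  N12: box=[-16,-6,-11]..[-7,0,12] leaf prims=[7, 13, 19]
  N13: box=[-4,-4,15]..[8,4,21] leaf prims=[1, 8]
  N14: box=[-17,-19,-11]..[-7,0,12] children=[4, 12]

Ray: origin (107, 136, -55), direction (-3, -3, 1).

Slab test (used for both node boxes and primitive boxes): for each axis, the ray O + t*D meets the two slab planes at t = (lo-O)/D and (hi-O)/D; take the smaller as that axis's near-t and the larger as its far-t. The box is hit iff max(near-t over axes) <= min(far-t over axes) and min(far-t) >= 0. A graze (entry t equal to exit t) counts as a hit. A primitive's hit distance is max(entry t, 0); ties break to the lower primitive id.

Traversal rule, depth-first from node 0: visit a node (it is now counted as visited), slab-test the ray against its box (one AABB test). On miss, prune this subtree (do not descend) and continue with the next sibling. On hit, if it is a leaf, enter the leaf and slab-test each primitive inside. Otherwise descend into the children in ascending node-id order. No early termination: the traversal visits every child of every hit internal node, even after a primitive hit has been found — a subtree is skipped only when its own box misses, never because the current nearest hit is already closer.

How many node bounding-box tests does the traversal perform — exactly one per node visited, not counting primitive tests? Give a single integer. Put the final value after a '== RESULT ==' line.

Trace the traversal:
N0 x:[92/3,42] y:[39,155/3] z:[35,79] -> hit [39,42], descend [3, 6, 11, 14]
  N3 x:[92/3,37] y:[127/3,47] z:[35,76] -> miss, prune
  N6 x:[110/3,42] y:[39,131/3] z:[42,79] -> hit [42,42], descend [2, 9]
    N2 x:[110/3,42] y:[41,131/3] z:[64,79] -> miss, prune
    N9 x:[39,42] y:[39,42] z:[42,61] -> hit [42,42] leaf, test {P14(miss), P17@t=42}
  N11 x:[92/3,109/3] y:[48,155/3] z:[41,61] -> miss, prune
  N14 x:[38,124/3] y:[136/3,155/3] z:[44,67] -> miss, prune

order=[0, 3, 6, 2, 9, 11, 14]  |boxes|=7  |leaves|=1  hit=P17

== RESULT ==
7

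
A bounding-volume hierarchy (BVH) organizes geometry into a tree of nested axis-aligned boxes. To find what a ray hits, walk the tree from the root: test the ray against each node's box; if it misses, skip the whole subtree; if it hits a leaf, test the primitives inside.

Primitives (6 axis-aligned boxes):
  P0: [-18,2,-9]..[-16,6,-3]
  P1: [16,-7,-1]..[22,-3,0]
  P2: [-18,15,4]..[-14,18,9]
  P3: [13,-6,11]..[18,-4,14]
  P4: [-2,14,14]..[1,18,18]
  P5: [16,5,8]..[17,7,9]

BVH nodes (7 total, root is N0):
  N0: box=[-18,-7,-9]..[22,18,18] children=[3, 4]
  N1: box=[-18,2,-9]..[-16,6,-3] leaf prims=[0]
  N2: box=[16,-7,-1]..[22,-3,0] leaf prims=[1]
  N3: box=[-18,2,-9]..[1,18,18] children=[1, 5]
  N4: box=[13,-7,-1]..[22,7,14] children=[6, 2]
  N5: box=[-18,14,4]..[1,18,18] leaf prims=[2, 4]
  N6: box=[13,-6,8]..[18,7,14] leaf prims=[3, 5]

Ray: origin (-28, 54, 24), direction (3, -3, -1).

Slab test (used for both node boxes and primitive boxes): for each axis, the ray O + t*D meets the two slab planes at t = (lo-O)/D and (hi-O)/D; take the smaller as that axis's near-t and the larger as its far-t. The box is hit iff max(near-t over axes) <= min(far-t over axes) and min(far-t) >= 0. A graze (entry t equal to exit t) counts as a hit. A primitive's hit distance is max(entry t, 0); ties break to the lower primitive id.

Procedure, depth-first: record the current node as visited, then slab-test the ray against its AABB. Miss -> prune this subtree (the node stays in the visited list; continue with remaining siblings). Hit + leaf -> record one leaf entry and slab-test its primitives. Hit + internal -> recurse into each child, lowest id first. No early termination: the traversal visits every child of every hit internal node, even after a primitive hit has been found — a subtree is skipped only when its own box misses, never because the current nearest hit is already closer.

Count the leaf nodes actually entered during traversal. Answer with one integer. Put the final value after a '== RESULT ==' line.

Walk:
N0 x:[10/3,50/3] y:[12,61/3] z:[6,33] -> hit [12,50/3], descend [3, 4]
  N3 x:[10/3,29/3] y:[12,52/3] z:[6,33] -> miss, prune
  N4 x:[41/3,50/3] y:[47/3,61/3] z:[10,25] -> hit [47/3,50/3], descend [2, 6]
    N2 x:[44/3,50/3] y:[19,61/3] z:[24,25] -> miss, prune
    N6 x:[41/3,46/3] y:[47/3,20] z:[10,16] -> miss, prune

Summary -> nodes [0, 3, 4, 2, 6]; box-tests=5; leaf-entries=0; first=miss

== RESULT ==
0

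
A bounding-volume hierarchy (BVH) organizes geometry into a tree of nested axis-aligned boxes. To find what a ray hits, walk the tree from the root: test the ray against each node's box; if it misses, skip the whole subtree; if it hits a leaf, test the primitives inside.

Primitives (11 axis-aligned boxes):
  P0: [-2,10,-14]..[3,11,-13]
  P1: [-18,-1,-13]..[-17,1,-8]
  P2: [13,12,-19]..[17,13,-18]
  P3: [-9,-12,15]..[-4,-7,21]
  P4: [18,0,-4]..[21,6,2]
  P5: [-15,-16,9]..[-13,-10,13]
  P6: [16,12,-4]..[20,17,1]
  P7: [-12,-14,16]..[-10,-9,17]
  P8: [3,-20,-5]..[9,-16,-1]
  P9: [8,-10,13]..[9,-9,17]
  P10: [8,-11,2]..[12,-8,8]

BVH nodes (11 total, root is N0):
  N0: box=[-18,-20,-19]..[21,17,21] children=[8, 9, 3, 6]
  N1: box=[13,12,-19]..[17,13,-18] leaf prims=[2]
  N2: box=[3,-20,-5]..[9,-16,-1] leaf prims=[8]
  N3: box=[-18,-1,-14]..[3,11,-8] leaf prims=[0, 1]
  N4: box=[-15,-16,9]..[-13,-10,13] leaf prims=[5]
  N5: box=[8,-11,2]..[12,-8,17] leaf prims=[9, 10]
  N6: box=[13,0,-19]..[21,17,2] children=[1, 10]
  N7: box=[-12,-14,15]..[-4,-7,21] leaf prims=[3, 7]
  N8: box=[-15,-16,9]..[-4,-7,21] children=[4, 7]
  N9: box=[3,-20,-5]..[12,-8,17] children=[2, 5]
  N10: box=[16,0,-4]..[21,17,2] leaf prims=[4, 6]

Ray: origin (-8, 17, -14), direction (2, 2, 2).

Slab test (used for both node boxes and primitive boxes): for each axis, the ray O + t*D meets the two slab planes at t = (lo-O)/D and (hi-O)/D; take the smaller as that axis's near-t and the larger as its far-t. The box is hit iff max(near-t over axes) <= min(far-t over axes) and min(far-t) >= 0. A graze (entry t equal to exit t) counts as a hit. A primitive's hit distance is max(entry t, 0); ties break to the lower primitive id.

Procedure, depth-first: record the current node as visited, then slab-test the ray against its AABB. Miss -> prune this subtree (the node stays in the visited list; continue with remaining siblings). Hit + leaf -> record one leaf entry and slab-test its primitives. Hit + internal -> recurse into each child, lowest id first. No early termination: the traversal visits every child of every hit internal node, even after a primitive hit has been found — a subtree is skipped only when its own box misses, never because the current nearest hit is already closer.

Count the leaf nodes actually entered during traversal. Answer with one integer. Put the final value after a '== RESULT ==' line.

Trace the traversal:
N0 x:[-5,29/2] y:[-37/2,0] z:[-5/2,35/2] -> hit [-5/2,0], descend [3, 6, 8, 9]
  N3 x:[-5,11/2] y:[-9,-3] z:[0,3] -> miss, prune
  N6 x:[21/2,29/2] y:[-17/2,0] z:[-5/2,8] -> miss, prune
  N8 x:[-7/2,2] y:[-33/2,-12] z:[23/2,35/2] -> miss, prune
  N9 x:[11/2,10] y:[-37/2,-25/2] z:[9/2,31/2] -> miss, prune

5 AABB tests over nodes [0, 3, 6, 8, 9]; 0 leaves entered; closest miss.

== RESULT ==
0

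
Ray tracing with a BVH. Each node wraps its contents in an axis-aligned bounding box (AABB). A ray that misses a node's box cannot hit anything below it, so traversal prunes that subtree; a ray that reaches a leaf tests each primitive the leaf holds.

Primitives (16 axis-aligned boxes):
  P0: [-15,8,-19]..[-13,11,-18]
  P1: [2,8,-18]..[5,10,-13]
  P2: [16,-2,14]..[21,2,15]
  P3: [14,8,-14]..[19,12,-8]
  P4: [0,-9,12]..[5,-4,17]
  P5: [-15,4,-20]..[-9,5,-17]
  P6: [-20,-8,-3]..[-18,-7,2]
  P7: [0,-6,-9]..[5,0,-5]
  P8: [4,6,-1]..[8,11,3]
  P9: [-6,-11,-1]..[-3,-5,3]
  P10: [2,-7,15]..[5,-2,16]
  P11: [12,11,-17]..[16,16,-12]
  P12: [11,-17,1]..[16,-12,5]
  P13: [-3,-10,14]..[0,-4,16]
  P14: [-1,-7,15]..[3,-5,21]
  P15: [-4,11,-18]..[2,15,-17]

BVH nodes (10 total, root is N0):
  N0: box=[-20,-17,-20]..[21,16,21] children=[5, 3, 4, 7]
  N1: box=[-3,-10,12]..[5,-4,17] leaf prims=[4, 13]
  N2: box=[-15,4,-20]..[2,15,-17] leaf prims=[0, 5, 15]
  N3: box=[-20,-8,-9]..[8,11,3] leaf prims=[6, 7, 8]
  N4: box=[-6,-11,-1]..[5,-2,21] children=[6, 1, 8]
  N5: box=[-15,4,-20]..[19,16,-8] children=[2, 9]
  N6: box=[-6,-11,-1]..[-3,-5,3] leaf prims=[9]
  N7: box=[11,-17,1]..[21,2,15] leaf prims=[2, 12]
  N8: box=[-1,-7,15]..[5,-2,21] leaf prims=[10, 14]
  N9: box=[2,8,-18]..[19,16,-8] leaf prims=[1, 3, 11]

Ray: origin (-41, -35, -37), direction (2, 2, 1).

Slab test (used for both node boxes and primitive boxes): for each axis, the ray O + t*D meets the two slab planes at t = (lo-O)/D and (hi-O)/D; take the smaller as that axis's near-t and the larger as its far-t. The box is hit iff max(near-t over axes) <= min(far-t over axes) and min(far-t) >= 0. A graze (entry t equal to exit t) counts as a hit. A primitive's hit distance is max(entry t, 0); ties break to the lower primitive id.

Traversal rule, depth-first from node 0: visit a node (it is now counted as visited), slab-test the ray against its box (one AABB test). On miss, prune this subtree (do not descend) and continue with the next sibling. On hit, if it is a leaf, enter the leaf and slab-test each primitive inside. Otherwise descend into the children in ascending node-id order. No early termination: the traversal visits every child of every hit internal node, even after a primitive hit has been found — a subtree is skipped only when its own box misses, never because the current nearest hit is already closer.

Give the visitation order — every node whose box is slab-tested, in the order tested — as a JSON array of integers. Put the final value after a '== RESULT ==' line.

Trace the traversal:
N0 x:[21/2,31] y:[9,51/2] z:[17,58] -> hit [17,51/2], descend [3, 4, 5, 7]
  N3 x:[21/2,49/2] y:[27/2,23] z:[28,40] -> miss, prune
  N4 x:[35/2,23] y:[12,33/2] z:[36,58] -> miss, prune
  N5 x:[13,30] y:[39/2,51/2] z:[17,29] -> hit [39/2,51/2], descend [2, 9]
    N2 x:[13,43/2] y:[39/2,25] z:[17,20] -> hit [39/2,20] leaf, test {P0(miss), P5(miss), P15(miss)}
    N9 x:[43/2,30] y:[43/2,51/2] z:[19,29] -> hit [43/2,51/2] leaf, test {P1@t=43/2, P3(miss), P11(miss)}
  N7 x:[26,31] y:[9,37/2] z:[38,52] -> miss, prune

7 AABB tests over nodes [0, 3, 4, 5, 2, 9, 7]; 2 leaves entered; closest P1.

== RESULT ==
[0, 3, 4, 5, 2, 9, 7]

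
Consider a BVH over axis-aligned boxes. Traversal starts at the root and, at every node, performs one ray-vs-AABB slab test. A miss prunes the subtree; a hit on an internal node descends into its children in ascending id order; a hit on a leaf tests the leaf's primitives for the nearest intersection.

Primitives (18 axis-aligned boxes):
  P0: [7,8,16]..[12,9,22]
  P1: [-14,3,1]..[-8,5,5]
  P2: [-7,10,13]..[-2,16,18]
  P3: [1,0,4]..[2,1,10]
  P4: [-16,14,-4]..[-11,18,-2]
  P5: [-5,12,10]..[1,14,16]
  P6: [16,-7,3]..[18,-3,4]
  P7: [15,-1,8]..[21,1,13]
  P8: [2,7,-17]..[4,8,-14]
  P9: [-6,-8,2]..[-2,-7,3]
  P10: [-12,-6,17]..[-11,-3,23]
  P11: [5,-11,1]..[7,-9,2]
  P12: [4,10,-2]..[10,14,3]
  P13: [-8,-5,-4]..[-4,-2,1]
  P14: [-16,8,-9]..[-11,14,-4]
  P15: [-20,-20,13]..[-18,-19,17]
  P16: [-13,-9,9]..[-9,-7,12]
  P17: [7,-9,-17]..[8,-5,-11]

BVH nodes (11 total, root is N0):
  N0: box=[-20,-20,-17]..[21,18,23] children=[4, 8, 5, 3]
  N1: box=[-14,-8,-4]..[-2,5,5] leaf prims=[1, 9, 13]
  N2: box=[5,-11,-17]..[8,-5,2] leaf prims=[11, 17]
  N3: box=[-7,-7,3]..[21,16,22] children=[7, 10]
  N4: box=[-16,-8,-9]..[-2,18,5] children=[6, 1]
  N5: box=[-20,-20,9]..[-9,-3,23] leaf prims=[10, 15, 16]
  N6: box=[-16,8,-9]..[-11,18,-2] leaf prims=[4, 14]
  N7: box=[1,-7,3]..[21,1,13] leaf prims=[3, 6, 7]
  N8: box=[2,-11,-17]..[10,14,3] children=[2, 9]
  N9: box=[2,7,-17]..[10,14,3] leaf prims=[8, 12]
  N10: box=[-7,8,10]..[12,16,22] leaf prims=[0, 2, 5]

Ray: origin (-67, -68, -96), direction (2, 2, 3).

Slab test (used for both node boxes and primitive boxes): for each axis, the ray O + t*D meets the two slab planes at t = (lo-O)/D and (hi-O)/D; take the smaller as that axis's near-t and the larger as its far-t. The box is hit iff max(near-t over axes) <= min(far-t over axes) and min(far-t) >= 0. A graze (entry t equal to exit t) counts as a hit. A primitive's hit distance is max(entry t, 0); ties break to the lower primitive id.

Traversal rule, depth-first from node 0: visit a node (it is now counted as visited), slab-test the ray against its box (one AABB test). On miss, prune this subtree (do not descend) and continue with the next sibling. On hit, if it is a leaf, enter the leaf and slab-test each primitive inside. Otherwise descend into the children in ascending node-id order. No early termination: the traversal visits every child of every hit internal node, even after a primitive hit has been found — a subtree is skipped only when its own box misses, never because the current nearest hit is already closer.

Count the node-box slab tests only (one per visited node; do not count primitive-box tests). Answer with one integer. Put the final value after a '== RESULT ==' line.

Walk:
N0 x:[47/2,44] y:[24,43] z:[79/3,119/3] -> hit [79/3,119/3], descend [3, 4, 5, 8]
  N3 x:[30,44] y:[61/2,42] z:[33,118/3] -> hit [33,118/3], descend [7, 10]
    N7 x:[34,44] y:[61/2,69/2] z:[33,109/3] -> hit [34,69/2] leaf, test {P3@t=34, P6(miss), P7(miss)}
    N10 x:[30,79/2] y:[38,42] z:[106/3,118/3] -> hit [38,118/3] leaf, test {P0@t=38, P2(miss), P5(miss)}
  N4 x:[51/2,65/2] y:[30,43] z:[29,101/3] -> hit [30,65/2], descend [1, 6]
    N1 x:[53/2,65/2] y:[30,73/2] z:[92/3,101/3] -> hit [92/3,65/2] leaf, test {P1(miss), P9(miss), P13@t=63/2}
    N6 x:[51/2,28] y:[38,43] z:[29,94/3] -> miss, prune
  N5 x:[47/2,29] y:[24,65/2] z:[35,119/3] -> miss, prune
  N8 x:[69/2,77/2] y:[57/2,41] z:[79/3,33] -> miss, prune

9 AABB tests over nodes [0, 3, 7, 10, 4, 1, 6, 5, 8]; 3 leaves entered; closest P13.

== RESULT ==
9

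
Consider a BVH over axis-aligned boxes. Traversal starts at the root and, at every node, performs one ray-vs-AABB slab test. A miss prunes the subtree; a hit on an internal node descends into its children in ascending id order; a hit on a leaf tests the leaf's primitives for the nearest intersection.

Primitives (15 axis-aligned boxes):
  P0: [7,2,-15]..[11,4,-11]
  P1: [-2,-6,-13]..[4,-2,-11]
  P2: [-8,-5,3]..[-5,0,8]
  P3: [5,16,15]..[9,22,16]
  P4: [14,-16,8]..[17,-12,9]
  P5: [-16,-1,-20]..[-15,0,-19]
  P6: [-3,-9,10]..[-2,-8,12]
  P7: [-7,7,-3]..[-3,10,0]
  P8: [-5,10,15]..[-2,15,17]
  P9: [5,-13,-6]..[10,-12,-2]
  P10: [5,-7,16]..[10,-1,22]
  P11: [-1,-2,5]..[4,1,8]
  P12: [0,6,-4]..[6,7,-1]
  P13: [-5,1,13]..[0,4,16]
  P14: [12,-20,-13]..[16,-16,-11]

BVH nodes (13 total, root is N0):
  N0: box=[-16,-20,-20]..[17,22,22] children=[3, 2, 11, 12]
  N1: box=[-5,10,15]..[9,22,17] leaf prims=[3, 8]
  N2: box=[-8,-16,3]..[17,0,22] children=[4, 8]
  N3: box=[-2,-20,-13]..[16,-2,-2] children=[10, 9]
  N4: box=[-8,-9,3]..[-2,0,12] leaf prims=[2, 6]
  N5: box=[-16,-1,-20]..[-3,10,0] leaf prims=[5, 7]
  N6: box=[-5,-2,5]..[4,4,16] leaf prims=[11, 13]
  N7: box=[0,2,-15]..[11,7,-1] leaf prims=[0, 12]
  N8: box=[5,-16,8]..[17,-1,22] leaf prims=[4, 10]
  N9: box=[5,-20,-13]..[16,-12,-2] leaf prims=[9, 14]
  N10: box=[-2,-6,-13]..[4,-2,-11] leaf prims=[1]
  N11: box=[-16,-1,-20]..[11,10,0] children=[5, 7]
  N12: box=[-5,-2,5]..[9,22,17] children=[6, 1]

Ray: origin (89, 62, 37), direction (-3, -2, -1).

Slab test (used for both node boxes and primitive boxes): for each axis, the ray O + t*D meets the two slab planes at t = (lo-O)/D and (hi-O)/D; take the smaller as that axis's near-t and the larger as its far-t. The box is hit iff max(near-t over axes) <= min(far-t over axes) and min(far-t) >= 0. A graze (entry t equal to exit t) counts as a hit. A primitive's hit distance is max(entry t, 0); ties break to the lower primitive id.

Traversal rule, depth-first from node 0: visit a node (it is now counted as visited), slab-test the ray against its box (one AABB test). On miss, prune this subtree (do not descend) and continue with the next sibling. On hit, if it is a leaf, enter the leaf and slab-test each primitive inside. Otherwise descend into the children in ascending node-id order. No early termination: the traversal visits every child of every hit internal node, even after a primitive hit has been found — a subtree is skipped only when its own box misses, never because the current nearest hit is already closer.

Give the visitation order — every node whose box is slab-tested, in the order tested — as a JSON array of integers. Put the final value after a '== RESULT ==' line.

Walk:
N0 x:[24,35] y:[20,41] z:[15,57] -> hit [24,35], descend [2, 3, 11, 12]
  N2 x:[24,97/3] y:[31,39] z:[15,34] -> hit [31,97/3], descend [4, 8]
    N4 x:[91/3,97/3] y:[31,71/2] z:[25,34] -> hit [31,97/3] leaf, test {P2@t=94/3, P6(miss)}
    N8 x:[24,28] y:[63/2,39] z:[15,29] -> miss, prune
  N3 x:[73/3,91/3] y:[32,41] z:[39,50] -> miss, prune
  N11 x:[26,35] y:[26,63/2] z:[37,57] -> miss, prune
  N12 x:[80/3,94/3] y:[20,32] z:[20,32] -> hit [80/3,94/3], descend [1, 6]
    N1 x:[80/3,94/3] y:[20,26] z:[20,22] -> miss, prune
    N6 x:[85/3,94/3] y:[29,32] z:[21,32] -> hit [29,94/3] leaf, test {P11(miss), P13(miss)}

Summary -> nodes [0, 2, 4, 8, 3, 11, 12, 1, 6]; box-tests=9; leaf-entries=2; first=P2

== RESULT ==
[0, 2, 4, 8, 3, 11, 12, 1, 6]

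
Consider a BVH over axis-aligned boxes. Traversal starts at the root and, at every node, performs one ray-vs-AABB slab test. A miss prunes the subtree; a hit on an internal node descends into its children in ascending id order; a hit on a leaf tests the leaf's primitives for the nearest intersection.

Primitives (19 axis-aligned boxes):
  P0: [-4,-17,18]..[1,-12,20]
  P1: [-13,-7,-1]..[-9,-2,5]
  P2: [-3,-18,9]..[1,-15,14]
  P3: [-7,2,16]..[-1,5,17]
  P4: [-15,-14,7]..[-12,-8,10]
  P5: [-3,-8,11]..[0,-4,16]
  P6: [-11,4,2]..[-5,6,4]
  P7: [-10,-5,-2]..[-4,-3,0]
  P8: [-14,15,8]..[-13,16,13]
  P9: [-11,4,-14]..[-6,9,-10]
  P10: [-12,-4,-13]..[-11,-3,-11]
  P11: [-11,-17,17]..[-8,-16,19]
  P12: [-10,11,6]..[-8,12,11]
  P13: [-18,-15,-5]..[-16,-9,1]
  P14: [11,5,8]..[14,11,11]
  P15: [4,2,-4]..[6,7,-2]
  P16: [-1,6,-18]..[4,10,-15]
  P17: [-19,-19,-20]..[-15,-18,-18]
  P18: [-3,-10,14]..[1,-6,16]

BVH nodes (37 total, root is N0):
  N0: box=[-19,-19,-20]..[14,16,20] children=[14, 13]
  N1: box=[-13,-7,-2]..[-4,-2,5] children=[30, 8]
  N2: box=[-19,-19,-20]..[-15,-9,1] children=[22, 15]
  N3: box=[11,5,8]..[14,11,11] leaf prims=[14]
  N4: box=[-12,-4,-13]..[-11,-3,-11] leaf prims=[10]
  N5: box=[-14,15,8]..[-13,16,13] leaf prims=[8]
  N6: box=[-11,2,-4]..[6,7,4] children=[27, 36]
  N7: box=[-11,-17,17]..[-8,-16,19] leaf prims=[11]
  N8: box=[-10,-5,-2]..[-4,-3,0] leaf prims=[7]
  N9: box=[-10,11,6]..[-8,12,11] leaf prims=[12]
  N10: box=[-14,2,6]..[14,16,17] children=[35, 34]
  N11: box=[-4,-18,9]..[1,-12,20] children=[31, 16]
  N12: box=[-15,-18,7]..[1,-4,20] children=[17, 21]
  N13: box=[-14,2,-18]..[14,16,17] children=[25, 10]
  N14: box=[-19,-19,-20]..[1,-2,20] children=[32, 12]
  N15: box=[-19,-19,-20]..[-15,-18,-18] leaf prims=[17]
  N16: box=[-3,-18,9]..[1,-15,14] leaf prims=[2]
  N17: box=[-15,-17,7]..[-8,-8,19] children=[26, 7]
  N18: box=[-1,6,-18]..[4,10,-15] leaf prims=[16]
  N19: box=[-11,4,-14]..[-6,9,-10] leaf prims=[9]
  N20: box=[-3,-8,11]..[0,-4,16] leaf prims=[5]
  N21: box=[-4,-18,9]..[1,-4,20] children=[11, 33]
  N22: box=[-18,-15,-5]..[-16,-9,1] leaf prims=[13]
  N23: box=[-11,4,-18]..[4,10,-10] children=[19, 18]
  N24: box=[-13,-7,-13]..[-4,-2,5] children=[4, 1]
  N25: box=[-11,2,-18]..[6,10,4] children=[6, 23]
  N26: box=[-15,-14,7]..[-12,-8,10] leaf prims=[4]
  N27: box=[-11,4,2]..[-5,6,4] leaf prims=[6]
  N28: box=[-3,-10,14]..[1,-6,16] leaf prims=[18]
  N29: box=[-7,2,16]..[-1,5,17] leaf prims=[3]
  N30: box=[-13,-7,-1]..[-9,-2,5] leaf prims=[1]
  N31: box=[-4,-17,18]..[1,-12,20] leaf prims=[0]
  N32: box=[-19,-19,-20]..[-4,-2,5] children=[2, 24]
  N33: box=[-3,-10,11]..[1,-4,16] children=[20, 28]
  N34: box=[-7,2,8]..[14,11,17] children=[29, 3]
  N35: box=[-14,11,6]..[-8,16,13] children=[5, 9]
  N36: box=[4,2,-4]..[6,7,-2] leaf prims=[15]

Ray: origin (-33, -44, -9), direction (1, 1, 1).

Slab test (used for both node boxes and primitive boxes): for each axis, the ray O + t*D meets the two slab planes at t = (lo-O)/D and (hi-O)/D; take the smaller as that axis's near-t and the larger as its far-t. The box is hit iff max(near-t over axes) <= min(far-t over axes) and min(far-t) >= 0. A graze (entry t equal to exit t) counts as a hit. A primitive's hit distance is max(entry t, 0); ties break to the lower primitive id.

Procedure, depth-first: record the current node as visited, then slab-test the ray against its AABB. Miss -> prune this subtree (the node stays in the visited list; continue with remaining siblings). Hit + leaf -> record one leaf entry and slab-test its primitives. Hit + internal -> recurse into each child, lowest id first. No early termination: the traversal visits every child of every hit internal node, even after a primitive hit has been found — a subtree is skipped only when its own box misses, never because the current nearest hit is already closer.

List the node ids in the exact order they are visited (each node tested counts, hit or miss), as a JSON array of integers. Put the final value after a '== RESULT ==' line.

Traverse from the root:
N0 x:[14,47] y:[25,60] z:[-11,29] -> hit [25,29], descend [13, 14]
  N13 x:[19,47] y:[46,60] z:[-9,26] -> miss, prune
  N14 x:[14,34] y:[25,42] z:[-11,29] -> hit [25,29], descend [12, 32]
    N12 x:[18,34] y:[26,40] z:[16,29] -> hit [26,29], descend [17, 21]
      N17 x:[18,25] y:[27,36] z:[16,28] -> miss, prune
      N21 x:[29,34] y:[26,40] z:[18,29] -> hit [29,29], descend [11, 33]
        N11 x:[29,34] y:[26,32] z:[18,29] -> hit [29,29], descend [16, 31]
          N16 x:[30,34] y:[26,29] z:[18,23] -> miss, prune
          N31 x:[29,34] y:[27,32] z:[27,29] -> hit [29,29] leaf, test {P0@t=29}
        N33 x:[30,34] y:[34,40] z:[20,25] -> miss, prune
    N32 x:[14,29] y:[25,42] z:[-11,14] -> miss, prune

Summary -> nodes [0, 13, 14, 12, 17, 21, 11, 16, 31, 33, 32]; box-tests=11; leaf-entries=1; first=P0

== RESULT ==
[0, 13, 14, 12, 17, 21, 11, 16, 31, 33, 32]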